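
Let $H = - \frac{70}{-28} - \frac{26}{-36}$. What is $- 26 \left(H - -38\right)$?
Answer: $- \frac{9646}{9} \approx -1071.8$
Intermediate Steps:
$H = \frac{29}{9}$ ($H = \left(-70\right) \left(- \frac{1}{28}\right) - - \frac{13}{18} = \frac{5}{2} + \frac{13}{18} = \frac{29}{9} \approx 3.2222$)
$- 26 \left(H - -38\right) = - 26 \left(\frac{29}{9} - -38\right) = - 26 \left(\frac{29}{9} + \left(-29 + 67\right)\right) = - 26 \left(\frac{29}{9} + 38\right) = \left(-26\right) \frac{371}{9} = - \frac{9646}{9}$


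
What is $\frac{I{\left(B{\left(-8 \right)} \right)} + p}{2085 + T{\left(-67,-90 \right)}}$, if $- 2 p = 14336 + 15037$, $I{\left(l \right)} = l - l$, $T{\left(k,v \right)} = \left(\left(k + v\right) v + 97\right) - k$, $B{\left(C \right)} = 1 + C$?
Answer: $- \frac{29373}{32758} \approx -0.89667$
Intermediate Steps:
$T{\left(k,v \right)} = 97 - k + v \left(k + v\right)$ ($T{\left(k,v \right)} = \left(v \left(k + v\right) + 97\right) - k = \left(97 + v \left(k + v\right)\right) - k = 97 - k + v \left(k + v\right)$)
$I{\left(l \right)} = 0$
$p = - \frac{29373}{2}$ ($p = - \frac{14336 + 15037}{2} = \left(- \frac{1}{2}\right) 29373 = - \frac{29373}{2} \approx -14687.0$)
$\frac{I{\left(B{\left(-8 \right)} \right)} + p}{2085 + T{\left(-67,-90 \right)}} = \frac{0 - \frac{29373}{2}}{2085 + \left(97 + \left(-90\right)^{2} - -67 - -6030\right)} = - \frac{29373}{2 \left(2085 + \left(97 + 8100 + 67 + 6030\right)\right)} = - \frac{29373}{2 \left(2085 + 14294\right)} = - \frac{29373}{2 \cdot 16379} = \left(- \frac{29373}{2}\right) \frac{1}{16379} = - \frac{29373}{32758}$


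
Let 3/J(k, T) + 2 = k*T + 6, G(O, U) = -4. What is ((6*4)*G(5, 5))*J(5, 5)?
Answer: -288/29 ≈ -9.9310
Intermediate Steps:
J(k, T) = 3/(4 + T*k) (J(k, T) = 3/(-2 + (k*T + 6)) = 3/(-2 + (T*k + 6)) = 3/(-2 + (6 + T*k)) = 3/(4 + T*k))
((6*4)*G(5, 5))*J(5, 5) = ((6*4)*(-4))*(3/(4 + 5*5)) = (24*(-4))*(3/(4 + 25)) = -288/29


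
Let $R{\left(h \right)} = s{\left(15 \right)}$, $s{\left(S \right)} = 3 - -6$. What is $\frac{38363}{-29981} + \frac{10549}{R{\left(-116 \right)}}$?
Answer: $\frac{315924302}{269829} \approx 1170.8$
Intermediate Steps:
$s{\left(S \right)} = 9$ ($s{\left(S \right)} = 3 + 6 = 9$)
$R{\left(h \right)} = 9$
$\frac{38363}{-29981} + \frac{10549}{R{\left(-116 \right)}} = \frac{38363}{-29981} + \frac{10549}{9} = 38363 \left(- \frac{1}{29981}\right) + 10549 \cdot \frac{1}{9} = - \frac{38363}{29981} + \frac{10549}{9} = \frac{315924302}{269829}$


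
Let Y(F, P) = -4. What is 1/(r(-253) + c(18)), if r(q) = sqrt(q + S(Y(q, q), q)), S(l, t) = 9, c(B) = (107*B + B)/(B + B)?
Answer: 27/1580 - I*sqrt(61)/1580 ≈ 0.017089 - 0.0049432*I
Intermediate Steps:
c(B) = 54 (c(B) = (108*B)/((2*B)) = (108*B)*(1/(2*B)) = 54)
r(q) = sqrt(9 + q) (r(q) = sqrt(q + 9) = sqrt(9 + q))
1/(r(-253) + c(18)) = 1/(sqrt(9 - 253) + 54) = 1/(sqrt(-244) + 54) = 1/(2*I*sqrt(61) + 54) = 1/(54 + 2*I*sqrt(61))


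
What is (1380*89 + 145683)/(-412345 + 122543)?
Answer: -268503/289802 ≈ -0.92651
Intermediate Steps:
(1380*89 + 145683)/(-412345 + 122543) = (122820 + 145683)/(-289802) = 268503*(-1/289802) = -268503/289802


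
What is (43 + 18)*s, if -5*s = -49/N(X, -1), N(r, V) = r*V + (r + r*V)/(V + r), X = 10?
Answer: -2989/50 ≈ -59.780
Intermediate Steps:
N(r, V) = V*r + (r + V*r)/(V + r)
s = -49/50 (s = -(-49)/(5*(10*(1 - 1 + (-1)² - 1*10)/(-1 + 10))) = -(-49)/(5*(10*(1 - 1 + 1 - 10)/9)) = -(-49)/(5*(10*(⅑)*(-9))) = -(-49)/(5*(-10)) = -(-49)*(-1)/(5*10) = -⅕*49/10 = -49/50 ≈ -0.98000)
(43 + 18)*s = (43 + 18)*(-49/50) = 61*(-49/50) = -2989/50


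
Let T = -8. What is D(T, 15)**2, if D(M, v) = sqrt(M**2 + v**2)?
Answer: 289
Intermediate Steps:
D(T, 15)**2 = (sqrt((-8)**2 + 15**2))**2 = (sqrt(64 + 225))**2 = (sqrt(289))**2 = 17**2 = 289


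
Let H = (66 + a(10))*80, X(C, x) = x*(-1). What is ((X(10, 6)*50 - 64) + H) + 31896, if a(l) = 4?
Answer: 37132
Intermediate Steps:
X(C, x) = -x
H = 5600 (H = (66 + 4)*80 = 70*80 = 5600)
((X(10, 6)*50 - 64) + H) + 31896 = ((-1*6*50 - 64) + 5600) + 31896 = ((-6*50 - 64) + 5600) + 31896 = ((-300 - 64) + 5600) + 31896 = (-364 + 5600) + 31896 = 5236 + 31896 = 37132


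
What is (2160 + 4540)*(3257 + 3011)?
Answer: 41995600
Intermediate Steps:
(2160 + 4540)*(3257 + 3011) = 6700*6268 = 41995600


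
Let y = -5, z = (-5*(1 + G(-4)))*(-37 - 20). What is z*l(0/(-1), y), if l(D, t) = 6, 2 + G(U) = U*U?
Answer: 25650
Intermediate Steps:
G(U) = -2 + U² (G(U) = -2 + U*U = -2 + U²)
z = 4275 (z = (-5*(1 + (-2 + (-4)²)))*(-37 - 20) = -5*(1 + (-2 + 16))*(-57) = -5*(1 + 14)*(-57) = -5*15*(-57) = -75*(-57) = 4275)
z*l(0/(-1), y) = 4275*6 = 25650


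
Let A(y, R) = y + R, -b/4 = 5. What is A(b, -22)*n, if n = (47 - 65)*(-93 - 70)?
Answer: -123228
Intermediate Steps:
b = -20 (b = -4*5 = -20)
A(y, R) = R + y
n = 2934 (n = -18*(-163) = 2934)
A(b, -22)*n = (-22 - 20)*2934 = -42*2934 = -123228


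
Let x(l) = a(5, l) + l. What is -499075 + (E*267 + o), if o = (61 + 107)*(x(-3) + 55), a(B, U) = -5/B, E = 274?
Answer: -417349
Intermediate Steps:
x(l) = -1 + l (x(l) = -5/5 + l = -5*1/5 + l = -1 + l)
o = 8568 (o = (61 + 107)*((-1 - 3) + 55) = 168*(-4 + 55) = 168*51 = 8568)
-499075 + (E*267 + o) = -499075 + (274*267 + 8568) = -499075 + (73158 + 8568) = -499075 + 81726 = -417349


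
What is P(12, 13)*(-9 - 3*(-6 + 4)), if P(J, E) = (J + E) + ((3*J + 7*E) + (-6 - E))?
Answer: -399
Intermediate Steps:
P(J, E) = -6 + 4*J + 7*E (P(J, E) = (E + J) + (-6 + 3*J + 6*E) = -6 + 4*J + 7*E)
P(12, 13)*(-9 - 3*(-6 + 4)) = (-6 + 4*12 + 7*13)*(-9 - 3*(-6 + 4)) = (-6 + 48 + 91)*(-9 - 3*(-2)) = 133*(-9 + 6) = 133*(-3) = -399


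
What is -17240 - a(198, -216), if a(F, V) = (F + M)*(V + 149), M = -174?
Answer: -15632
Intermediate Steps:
a(F, V) = (-174 + F)*(149 + V) (a(F, V) = (F - 174)*(V + 149) = (-174 + F)*(149 + V))
-17240 - a(198, -216) = -17240 - (-25926 - 174*(-216) + 149*198 + 198*(-216)) = -17240 - (-25926 + 37584 + 29502 - 42768) = -17240 - 1*(-1608) = -17240 + 1608 = -15632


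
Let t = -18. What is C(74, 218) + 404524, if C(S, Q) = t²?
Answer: 404848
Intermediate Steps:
C(S, Q) = 324 (C(S, Q) = (-18)² = 324)
C(74, 218) + 404524 = 324 + 404524 = 404848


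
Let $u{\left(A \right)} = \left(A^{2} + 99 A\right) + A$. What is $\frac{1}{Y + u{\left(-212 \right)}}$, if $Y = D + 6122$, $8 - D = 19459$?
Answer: $\frac{1}{10415} \approx 9.6015 \cdot 10^{-5}$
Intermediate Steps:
$u{\left(A \right)} = A^{2} + 100 A$
$D = -19451$ ($D = 8 - 19459 = -19451$)
$Y = -13329$ ($Y = -19451 + 6122 = -13329$)
$\frac{1}{Y + u{\left(-212 \right)}} = \frac{1}{-13329 - 212 \left(100 - 212\right)} = \frac{1}{-13329 - -23744} = \frac{1}{-13329 + 23744} = \frac{1}{10415}$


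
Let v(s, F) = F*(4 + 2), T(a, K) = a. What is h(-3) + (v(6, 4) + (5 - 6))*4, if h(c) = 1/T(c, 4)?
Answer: 275/3 ≈ 91.667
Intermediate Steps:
v(s, F) = 6*F (v(s, F) = F*6 = 6*F)
h(c) = 1/c
h(-3) + (v(6, 4) + (5 - 6))*4 = 1/(-3) + (6*4 + (5 - 6))*4 = -1/3 + (24 - 1)*4 = -1/3 + 23*4 = -1/3 + 92 = 275/3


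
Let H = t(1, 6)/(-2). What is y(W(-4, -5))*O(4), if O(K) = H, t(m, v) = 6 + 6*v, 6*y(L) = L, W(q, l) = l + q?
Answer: 63/2 ≈ 31.500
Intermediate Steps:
y(L) = L/6
H = -21 (H = (6 + 6*6)/(-2) = (6 + 36)*(-½) = 42*(-½) = -21)
O(K) = -21
y(W(-4, -5))*O(4) = ((-5 - 4)/6)*(-21) = ((⅙)*(-9))*(-21) = -3/2*(-21) = 63/2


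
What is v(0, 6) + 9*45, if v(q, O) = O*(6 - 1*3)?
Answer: 423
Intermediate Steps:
v(q, O) = 3*O (v(q, O) = O*(6 - 3) = O*3 = 3*O)
v(0, 6) + 9*45 = 3*6 + 9*45 = 18 + 405 = 423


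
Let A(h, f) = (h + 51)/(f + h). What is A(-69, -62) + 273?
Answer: 35781/131 ≈ 273.14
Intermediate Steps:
A(h, f) = (51 + h)/(f + h)
A(-69, -62) + 273 = (51 - 69)/(-62 - 69) + 273 = -18/(-131) + 273 = -1/131*(-18) + 273 = 18/131 + 273 = 35781/131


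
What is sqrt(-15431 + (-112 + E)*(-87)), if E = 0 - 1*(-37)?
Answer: I*sqrt(8906) ≈ 94.372*I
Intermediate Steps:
E = 37 (E = 0 + 37 = 37)
sqrt(-15431 + (-112 + E)*(-87)) = sqrt(-15431 + (-112 + 37)*(-87)) = sqrt(-15431 - 75*(-87)) = sqrt(-15431 + 6525) = sqrt(-8906) = I*sqrt(8906)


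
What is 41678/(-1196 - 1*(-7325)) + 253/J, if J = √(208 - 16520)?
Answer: 41678/6129 - 253*I*√4078/8156 ≈ 6.8001 - 1.9809*I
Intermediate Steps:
J = 2*I*√4078 (J = √(-16312) = 2*I*√4078 ≈ 127.72*I)
41678/(-1196 - 1*(-7325)) + 253/J = 41678/(-1196 - 1*(-7325)) + 253/((2*I*√4078)) = 41678/(-1196 + 7325) + 253*(-I*√4078/8156) = 41678/6129 - 253*I*√4078/8156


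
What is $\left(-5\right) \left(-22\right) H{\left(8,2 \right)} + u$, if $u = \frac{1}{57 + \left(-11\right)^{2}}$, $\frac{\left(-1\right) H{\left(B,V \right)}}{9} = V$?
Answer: $- \frac{352439}{178} \approx -1980.0$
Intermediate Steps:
$H{\left(B,V \right)} = - 9 V$
$u = \frac{1}{178}$ ($u = \frac{1}{57 + 121} = \frac{1}{178} \approx 0.005618$)
$\left(-5\right) \left(-22\right) H{\left(8,2 \right)} + u = \left(-5\right) \left(-22\right) \left(\left(-9\right) 2\right) + \frac{1}{178} = 110 \left(-18\right) + \frac{1}{178} = -1980 + \frac{1}{178} = - \frac{352439}{178}$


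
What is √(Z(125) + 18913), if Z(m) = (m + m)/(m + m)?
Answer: 7*√386 ≈ 137.53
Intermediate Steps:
Z(m) = 1 (Z(m) = (2*m)/((2*m)) = (2*m)*(1/(2*m)) = 1)
√(Z(125) + 18913) = √(1 + 18913) = √18914 = 7*√386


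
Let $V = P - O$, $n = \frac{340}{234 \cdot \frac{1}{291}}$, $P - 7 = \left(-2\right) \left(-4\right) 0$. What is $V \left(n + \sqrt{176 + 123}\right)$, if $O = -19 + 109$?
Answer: $- \frac{1368670}{39} - 83 \sqrt{299} \approx -36529.0$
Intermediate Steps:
$P = 7$ ($P = 7 + \left(-2\right) \left(-4\right) 0 = 7 + 8 \cdot 0 = 7 + 0 = 7$)
$O = 90$
$n = \frac{16490}{39}$ ($n = \frac{340}{234 \cdot \frac{1}{291}} = \frac{340}{\frac{78}{97}} = 340 \cdot \frac{97}{78} = \frac{16490}{39} \approx 422.82$)
$V = -83$ ($V = 7 - 90 = -83$)
$V \left(n + \sqrt{176 + 123}\right) = - 83 \left(\frac{16490}{39} + \sqrt{176 + 123}\right) = - 83 \left(\frac{16490}{39} + \sqrt{299}\right) = - \frac{1368670}{39} - 83 \sqrt{299}$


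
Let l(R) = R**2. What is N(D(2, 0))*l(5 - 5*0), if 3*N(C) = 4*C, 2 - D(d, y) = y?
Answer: 200/3 ≈ 66.667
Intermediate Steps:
D(d, y) = 2 - y
N(C) = 4*C/3 (N(C) = (4*C)/3 = 4*C/3)
N(D(2, 0))*l(5 - 5*0) = (4*(2 - 1*0)/3)*(5 - 5*0)**2 = (4*(2 + 0)/3)*(5 + 0)**2 = ((4/3)*2)*5**2 = (8/3)*25 = 200/3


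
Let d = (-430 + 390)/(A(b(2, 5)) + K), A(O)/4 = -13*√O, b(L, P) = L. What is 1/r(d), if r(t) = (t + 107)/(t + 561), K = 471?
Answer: 12979240171/2473911257 + 944320*√2/2473911257 ≈ 5.2470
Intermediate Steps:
A(O) = -52*√O (A(O) = 4*(-13*√O) = -52*√O)
d = -40/(471 - 52*√2) (d = (-430 + 390)/(-52*√2 + 471) = -40/(471 - 52*√2) ≈ -0.10064)
r(t) = (107 + t)/(561 + t)
1/r(d) = 1/((107 + (-18840/216433 - 2080*√2/216433))/(561 + (-18840/216433 - 2080*√2/216433))) = 1/((23139491/216433 - 2080*√2/216433)/(121400073/216433 - 2080*√2/216433)) = (121400073/216433 - 2080*√2/216433)/(23139491/216433 - 2080*√2/216433)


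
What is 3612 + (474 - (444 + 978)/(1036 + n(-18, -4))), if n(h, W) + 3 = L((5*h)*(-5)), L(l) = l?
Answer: 6058116/1483 ≈ 4085.0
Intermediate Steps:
n(h, W) = -3 - 25*h (n(h, W) = -3 + (5*h)*(-5) = -3 - 25*h)
3612 + (474 - (444 + 978)/(1036 + n(-18, -4))) = 3612 + (474 - (444 + 978)/(1036 + (-3 - 25*(-18)))) = 3612 + (474 - 1422/(1036 + (-3 + 450))) = 3612 + (474 - 1422/(1036 + 447)) = 3612 + (474 - 1422/1483) = 3612 + 701520/1483 = 6058116/1483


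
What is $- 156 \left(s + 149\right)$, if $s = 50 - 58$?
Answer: $-21996$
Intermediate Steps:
$s = -8$ ($s = 50 - 58 = -8$)
$- 156 \left(s + 149\right) = - 156 \left(-8 + 149\right) = \left(-156\right) 141 = -21996$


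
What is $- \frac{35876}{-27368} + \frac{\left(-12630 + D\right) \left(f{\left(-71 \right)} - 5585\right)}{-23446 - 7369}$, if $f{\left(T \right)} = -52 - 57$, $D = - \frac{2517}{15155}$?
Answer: $- \frac{7452835361840191}{3195223065650} \approx -2332.5$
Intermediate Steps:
$D = - \frac{2517}{15155}$ ($D = \left(-2517\right) \frac{1}{15155} = - \frac{2517}{15155} \approx -0.16608$)
$f{\left(T \right)} = -109$ ($f{\left(T \right)} = -52 - 57 = -109$)
$- \frac{35876}{-27368} + \frac{\left(-12630 + D\right) \left(f{\left(-71 \right)} - 5585\right)}{-23446 - 7369} = - \frac{35876}{-27368} + \frac{\left(-12630 - \frac{2517}{15155}\right) \left(-109 - 5585\right)}{-23446 - 7369} = \left(-35876\right) \left(- \frac{1}{27368}\right) + \frac{\left(- \frac{191410167}{15155}\right) \left(-5694\right)}{-30815} = \frac{8969}{6842} + \frac{1089889490898}{15155} \left(- \frac{1}{30815}\right) = \frac{8969}{6842} - \frac{1089889490898}{467001325} = - \frac{7452835361840191}{3195223065650}$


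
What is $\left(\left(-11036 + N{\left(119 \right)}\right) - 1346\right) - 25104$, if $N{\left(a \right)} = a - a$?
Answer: $-37486$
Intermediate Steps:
$N{\left(a \right)} = 0$
$\left(\left(-11036 + N{\left(119 \right)}\right) - 1346\right) - 25104 = \left(\left(-11036 + 0\right) - 1346\right) - 25104 = \left(-11036 - 1346\right) - 25104 = -12382 - 25104 = -37486$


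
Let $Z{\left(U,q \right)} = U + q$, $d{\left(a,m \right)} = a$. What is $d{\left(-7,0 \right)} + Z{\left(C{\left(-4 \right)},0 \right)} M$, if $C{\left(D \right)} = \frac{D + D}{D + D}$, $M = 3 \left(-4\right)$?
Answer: $-19$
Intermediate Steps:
$M = -12$
$C{\left(D \right)} = 1$ ($C{\left(D \right)} = \frac{2 D}{2 D} = 2 D \frac{1}{2 D} = 1$)
$d{\left(-7,0 \right)} + Z{\left(C{\left(-4 \right)},0 \right)} M = -7 + \left(1 + 0\right) \left(-12\right) = -7 + 1 \left(-12\right) = -7 - 12 = -19$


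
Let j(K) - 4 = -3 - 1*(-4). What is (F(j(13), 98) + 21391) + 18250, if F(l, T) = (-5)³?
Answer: 39516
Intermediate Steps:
j(K) = 5 (j(K) = 4 + (-3 - 1*(-4)) = 4 + (-3 + 4) = 4 + 1 = 5)
F(l, T) = -125
(F(j(13), 98) + 21391) + 18250 = (-125 + 21391) + 18250 = 21266 + 18250 = 39516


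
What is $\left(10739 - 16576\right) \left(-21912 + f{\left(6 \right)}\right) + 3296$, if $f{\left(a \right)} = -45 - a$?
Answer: $128201327$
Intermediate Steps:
$\left(10739 - 16576\right) \left(-21912 + f{\left(6 \right)}\right) + 3296 = \left(10739 - 16576\right) \left(-21912 - 51\right) + 3296 = - 5837 \left(-21912 - 51\right) + 3296 = \left(-5837\right) \left(-21963\right) + 3296 = 128198031 + 3296 = 128201327$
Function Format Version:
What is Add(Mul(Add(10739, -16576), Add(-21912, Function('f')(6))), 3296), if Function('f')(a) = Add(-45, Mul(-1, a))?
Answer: 128201327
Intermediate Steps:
Add(Mul(Add(10739, -16576), Add(-21912, Function('f')(6))), 3296) = Add(Mul(Add(10739, -16576), Add(-21912, Add(-45, Mul(-1, 6)))), 3296) = Add(Mul(-5837, Add(-21912, Add(-45, -6))), 3296) = Add(Mul(-5837, Add(-21912, -51)), 3296) = Add(Mul(-5837, -21963), 3296) = Add(128198031, 3296) = 128201327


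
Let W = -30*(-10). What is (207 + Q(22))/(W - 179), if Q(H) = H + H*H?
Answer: 713/121 ≈ 5.8926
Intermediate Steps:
W = 300
Q(H) = H + H**2
(207 + Q(22))/(W - 179) = (207 + 22*(1 + 22))/(300 - 179) = (207 + 22*23)/121 = (207 + 506)*(1/121) = 713*(1/121) = 713/121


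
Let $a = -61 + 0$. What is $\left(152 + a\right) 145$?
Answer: $13195$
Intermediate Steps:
$a = -61$
$\left(152 + a\right) 145 = \left(152 - 61\right) 145 = 91 \cdot 145 = 13195$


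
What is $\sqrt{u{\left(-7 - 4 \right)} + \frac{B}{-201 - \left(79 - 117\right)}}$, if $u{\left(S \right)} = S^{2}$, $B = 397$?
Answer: $\frac{\sqrt{3150138}}{163} \approx 10.889$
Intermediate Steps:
$\sqrt{u{\left(-7 - 4 \right)} + \frac{B}{-201 - \left(79 - 117\right)}} = \sqrt{\left(-7 - 4\right)^{2} + \frac{397}{-201 - \left(79 - 117\right)}} = \sqrt{\left(-7 - 4\right)^{2} + \frac{397}{-201 - -38}} = \sqrt{\left(-11\right)^{2} + \frac{397}{-201 + 38}} = \sqrt{121 + \frac{397}{-163}} = \sqrt{121 + 397 \left(- \frac{1}{163}\right)} = \sqrt{121 - \frac{397}{163}} = \sqrt{\frac{19326}{163}} = \frac{\sqrt{3150138}}{163}$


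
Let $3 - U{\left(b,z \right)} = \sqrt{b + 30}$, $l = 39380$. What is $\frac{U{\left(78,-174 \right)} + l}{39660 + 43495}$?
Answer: $\frac{39383}{83155} - \frac{6 \sqrt{3}}{83155} \approx 0.47348$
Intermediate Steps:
$U{\left(b,z \right)} = 3 - \sqrt{30 + b}$ ($U{\left(b,z \right)} = 3 - \sqrt{b + 30} = 3 - \sqrt{30 + b}$)
$\frac{U{\left(78,-174 \right)} + l}{39660 + 43495} = \frac{\left(3 - \sqrt{30 + 78}\right) + 39380}{39660 + 43495} = \frac{\left(3 - \sqrt{108}\right) + 39380}{83155} = \left(\left(3 - 6 \sqrt{3}\right) + 39380\right) \frac{1}{83155} = \left(39383 - 6 \sqrt{3}\right) \frac{1}{83155} = \frac{39383}{83155} - \frac{6 \sqrt{3}}{83155}$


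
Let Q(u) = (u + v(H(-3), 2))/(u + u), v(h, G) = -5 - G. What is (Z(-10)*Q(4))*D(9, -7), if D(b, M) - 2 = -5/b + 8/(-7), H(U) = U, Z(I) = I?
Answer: 95/84 ≈ 1.1310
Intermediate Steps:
D(b, M) = 6/7 - 5/b (D(b, M) = 2 + (-5/b + 8/(-7)) = 2 + (-5/b + 8*(-⅐)) = 2 + (-5/b - 8/7) = 2 + (-8/7 - 5/b) = 6/7 - 5/b)
Q(u) = (-7 + u)/(2*u) (Q(u) = (u + (-5 - 1*2))/(u + u) = (u + (-5 - 2))/((2*u)) = (u - 7)*(1/(2*u)) = (-7 + u)*(1/(2*u)) = (-7 + u)/(2*u))
(Z(-10)*Q(4))*D(9, -7) = (-5*(-7 + 4)/4)*(6/7 - 5/9) = (-5*(-3)/4)*(6/7 - 5*⅑) = (-10*(-3/8))*(6/7 - 5/9) = (15/4)*(19/63) = 95/84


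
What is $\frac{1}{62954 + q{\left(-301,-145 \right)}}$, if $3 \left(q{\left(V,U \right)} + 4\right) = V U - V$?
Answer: $\frac{3}{232796} \approx 1.2887 \cdot 10^{-5}$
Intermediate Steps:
$q{\left(V,U \right)} = -4 - \frac{V}{3} + \frac{U V}{3}$ ($q{\left(V,U \right)} = -4 + \frac{V U - V}{3} = -4 + \frac{U V - V}{3} = -4 + \frac{- V + U V}{3} = -4 + \left(- \frac{V}{3} + \frac{U V}{3}\right) = -4 - \frac{V}{3} + \frac{U V}{3}$)
$\frac{1}{62954 + q{\left(-301,-145 \right)}} = \frac{1}{62954 - \left(- \frac{289}{3} - \frac{43645}{3}\right)} = \frac{1}{62954 + \left(-4 + \frac{301}{3} + \frac{43645}{3}\right)} = \frac{1}{62954 + \frac{43934}{3}} = \frac{1}{\frac{232796}{3}} = \frac{3}{232796}$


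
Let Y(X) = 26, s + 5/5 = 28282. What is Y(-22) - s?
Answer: -28255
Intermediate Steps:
s = 28281 (s = -1 + 28282 = 28281)
Y(-22) - s = 26 - 1*28281 = 26 - 28281 = -28255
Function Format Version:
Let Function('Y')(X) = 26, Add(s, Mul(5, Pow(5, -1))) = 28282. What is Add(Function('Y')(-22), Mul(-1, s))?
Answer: -28255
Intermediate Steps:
s = 28281 (s = Add(-1, 28282) = 28281)
Add(Function('Y')(-22), Mul(-1, s)) = Add(26, Mul(-1, 28281)) = Add(26, -28281) = -28255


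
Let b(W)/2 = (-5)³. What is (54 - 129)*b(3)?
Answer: 18750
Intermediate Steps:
b(W) = -250 (b(W) = 2*(-5)³ = 2*(-125) = -250)
(54 - 129)*b(3) = (54 - 129)*(-250) = -75*(-250) = 18750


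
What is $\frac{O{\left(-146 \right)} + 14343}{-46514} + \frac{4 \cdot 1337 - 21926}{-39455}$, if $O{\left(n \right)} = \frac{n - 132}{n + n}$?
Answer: $\frac{2304199669}{20610818540} \approx 0.1118$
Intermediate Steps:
$O{\left(n \right)} = \frac{-132 + n}{2 n}$
$\frac{O{\left(-146 \right)} + 14343}{-46514} + \frac{4 \cdot 1337 - 21926}{-39455} = \frac{\frac{-132 - 146}{2 \left(-146\right)} + 14343}{-46514} + \frac{4 \cdot 1337 - 21926}{-39455} = \left(\frac{1}{2} \left(- \frac{1}{146}\right) \left(-278\right) + 14343\right) \left(- \frac{1}{46514}\right) + \left(5348 - 21926\right) \left(- \frac{1}{39455}\right) = \left(\frac{139}{146} + 14343\right) \left(- \frac{1}{46514}\right) - - \frac{16578}{39455} = \frac{2094217}{146} \left(- \frac{1}{46514}\right) + \frac{16578}{39455} = - \frac{2094217}{6791044} + \frac{16578}{39455} = \frac{2304199669}{20610818540}$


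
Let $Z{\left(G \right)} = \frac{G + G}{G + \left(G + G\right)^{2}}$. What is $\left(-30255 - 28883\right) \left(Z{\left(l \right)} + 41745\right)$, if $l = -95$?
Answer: $- \frac{935643173714}{379} \approx -2.4687 \cdot 10^{9}$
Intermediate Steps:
$Z{\left(G \right)} = \frac{2 G}{G + 4 G^{2}}$ ($Z{\left(G \right)} = \frac{2 G}{G + \left(2 G\right)^{2}} = \frac{2 G}{G + 4 G^{2}}$)
$\left(-30255 - 28883\right) \left(Z{\left(l \right)} + 41745\right) = \left(-30255 - 28883\right) \left(\frac{2}{1 + 4 \left(-95\right)} + 41745\right) = - 59138 \left(\frac{2}{1 - 380} + 41745\right) = - 59138 \left(\frac{2}{-379} + 41745\right) = - 59138 \left(2 \left(- \frac{1}{379}\right) + 41745\right) = - 59138 \left(- \frac{2}{379} + 41745\right) = \left(-59138\right) \frac{15821353}{379} = - \frac{935643173714}{379}$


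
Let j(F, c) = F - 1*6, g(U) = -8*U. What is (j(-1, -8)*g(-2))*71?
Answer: -7952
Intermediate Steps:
j(F, c) = -6 + F (j(F, c) = F - 6 = -6 + F)
(j(-1, -8)*g(-2))*71 = ((-6 - 1)*(-8*(-2)))*71 = -7*16*71 = -112*71 = -7952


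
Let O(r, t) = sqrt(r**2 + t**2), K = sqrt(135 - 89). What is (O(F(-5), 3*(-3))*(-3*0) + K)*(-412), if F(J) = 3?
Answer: -412*sqrt(46) ≈ -2794.3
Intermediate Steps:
K = sqrt(46) ≈ 6.7823
(O(F(-5), 3*(-3))*(-3*0) + K)*(-412) = (sqrt(3**2 + (3*(-3))**2)*(-3*0) + sqrt(46))*(-412) = (sqrt(9 + (-9)**2)*0 + sqrt(46))*(-412) = (sqrt(9 + 81)*0 + sqrt(46))*(-412) = (sqrt(90)*0 + sqrt(46))*(-412) = ((3*sqrt(10))*0 + sqrt(46))*(-412) = (0 + sqrt(46))*(-412) = sqrt(46)*(-412) = -412*sqrt(46)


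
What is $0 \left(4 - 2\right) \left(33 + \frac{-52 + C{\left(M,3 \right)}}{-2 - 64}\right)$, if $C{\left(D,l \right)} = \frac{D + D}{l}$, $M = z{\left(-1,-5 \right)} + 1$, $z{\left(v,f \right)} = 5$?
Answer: $0$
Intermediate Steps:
$M = 6$ ($M = 5 + 1 = 6$)
$C{\left(D,l \right)} = \frac{2 D}{l}$
$0 \left(4 - 2\right) \left(33 + \frac{-52 + C{\left(M,3 \right)}}{-2 - 64}\right) = 0 \left(4 - 2\right) \left(33 + \frac{-52 + 2 \cdot 6 \cdot \frac{1}{3}}{-2 - 64}\right) = 0 \cdot 2 \left(33 + \frac{-52 + 2 \cdot 6 \cdot \frac{1}{3}}{-66}\right) = 0 \left(33 + \left(-52 + 4\right) \left(- \frac{1}{66}\right)\right) = 0 \left(33 - - \frac{8}{11}\right) = 0 \left(33 + \frac{8}{11}\right) = 0 \cdot \frac{371}{11} = 0$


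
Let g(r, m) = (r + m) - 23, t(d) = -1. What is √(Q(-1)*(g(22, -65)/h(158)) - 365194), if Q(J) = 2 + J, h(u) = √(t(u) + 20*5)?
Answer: √(-365194 - 2*√11) ≈ 604.32*I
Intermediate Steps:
g(r, m) = -23 + m + r (g(r, m) = (m + r) - 23 = -23 + m + r)
h(u) = 3*√11 (h(u) = √(-1 + 20*5) = √(-1 + 100) = √99 = 3*√11)
√(Q(-1)*(g(22, -65)/h(158)) - 365194) = √((2 - 1)*((-23 - 65 + 22)/((3*√11))) - 365194) = √(1*(-2*√11) - 365194) = √(-2*√11 - 365194) = √(-365194 - 2*√11)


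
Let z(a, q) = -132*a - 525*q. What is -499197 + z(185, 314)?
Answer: -688467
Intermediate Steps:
z(a, q) = -525*q - 132*a
-499197 + z(185, 314) = -499197 + (-525*314 - 132*185) = -499197 + (-164850 - 24420) = -499197 - 189270 = -688467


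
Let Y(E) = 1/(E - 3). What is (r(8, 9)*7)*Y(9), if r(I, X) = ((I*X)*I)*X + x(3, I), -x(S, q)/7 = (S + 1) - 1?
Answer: 12047/2 ≈ 6023.5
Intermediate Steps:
x(S, q) = -7*S (x(S, q) = -7*((S + 1) - 1) = -7*((1 + S) - 1) = -7*S)
Y(E) = 1/(-3 + E)
r(I, X) = -21 + I**2*X**2 (r(I, X) = ((I*X)*I)*X - 7*3 = (X*I**2)*X - 21 = I**2*X**2 - 21 = -21 + I**2*X**2)
(r(8, 9)*7)*Y(9) = ((-21 + 8**2*9**2)*7)/(-3 + 9) = ((-21 + 64*81)*7)/6 = ((-21 + 5184)*7)*(1/6) = (5163*7)*(1/6) = 36141*(1/6) = 12047/2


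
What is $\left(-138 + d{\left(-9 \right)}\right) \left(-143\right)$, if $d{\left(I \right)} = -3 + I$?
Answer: $21450$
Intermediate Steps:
$\left(-138 + d{\left(-9 \right)}\right) \left(-143\right) = \left(-138 - 12\right) \left(-143\right) = \left(-150\right) \left(-143\right) = 21450$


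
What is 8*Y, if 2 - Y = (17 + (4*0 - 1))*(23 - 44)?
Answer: 2704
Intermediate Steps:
Y = 338 (Y = 2 - (17 + (4*0 - 1))*(23 - 44) = 2 - (17 + (0 - 1))*(-21) = 2 - (17 - 1)*(-21) = 2 - 16*(-21) = 2 - 1*(-336) = 2 + 336 = 338)
8*Y = 8*338 = 2704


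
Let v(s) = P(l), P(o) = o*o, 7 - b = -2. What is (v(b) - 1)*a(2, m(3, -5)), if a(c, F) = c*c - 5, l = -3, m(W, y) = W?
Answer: -8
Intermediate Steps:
b = 9 (b = 7 - 1*(-2) = 7 + 2 = 9)
P(o) = o**2
v(s) = 9 (v(s) = (-3)**2 = 9)
a(c, F) = -5 + c**2 (a(c, F) = c**2 - 5 = -5 + c**2)
(v(b) - 1)*a(2, m(3, -5)) = (9 - 1)*(-5 + 2**2) = 8*(-5 + 4) = 8*(-1) = -8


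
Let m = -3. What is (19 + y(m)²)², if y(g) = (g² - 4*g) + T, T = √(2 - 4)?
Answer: 206236 + 38472*I*√2 ≈ 2.0624e+5 + 54408.0*I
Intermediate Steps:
T = I*√2 (T = √(-2) = I*√2 ≈ 1.4142*I)
y(g) = g² - 4*g + I*√2 (y(g) = (g² - 4*g) + I*√2 = g² - 4*g + I*√2)
(19 + y(m)²)² = (19 + ((-3)² - 4*(-3) + I*√2)²)² = (19 + (9 + 12 + I*√2)²)² = (19 + (21 + I*√2)²)²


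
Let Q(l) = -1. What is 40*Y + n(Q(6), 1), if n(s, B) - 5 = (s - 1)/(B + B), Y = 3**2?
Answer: 364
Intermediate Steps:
Y = 9
n(s, B) = 5 + (-1 + s)/(2*B) (n(s, B) = 5 + (s - 1)/(B + B) = 5 + (-1 + s)/((2*B)) = 5 + (-1 + s)*(1/(2*B)) = 5 + (-1 + s)/(2*B))
40*Y + n(Q(6), 1) = 40*9 + (1/2)*(-1 - 1 + 10*1)/1 = 360 + (1/2)*1*(-1 - 1 + 10) = 360 + (1/2)*1*8 = 360 + 4 = 364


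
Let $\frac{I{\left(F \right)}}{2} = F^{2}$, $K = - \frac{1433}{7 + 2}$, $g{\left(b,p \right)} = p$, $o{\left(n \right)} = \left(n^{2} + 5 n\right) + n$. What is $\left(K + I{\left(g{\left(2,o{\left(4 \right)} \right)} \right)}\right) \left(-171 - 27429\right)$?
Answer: $- \frac{251776400}{3} \approx -8.3926 \cdot 10^{7}$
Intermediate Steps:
$o{\left(n \right)} = n^{2} + 6 n$
$K = - \frac{1433}{9} \approx -159.22$
$I{\left(F \right)} = 2 F^{2}$
$\left(K + I{\left(g{\left(2,o{\left(4 \right)} \right)} \right)}\right) \left(-171 - 27429\right) = \left(- \frac{1433}{9} + 2 \left(4 \left(6 + 4\right)\right)^{2}\right) \left(-171 - 27429\right) = \left(- \frac{1433}{9} + 2 \left(4 \cdot 10\right)^{2}\right) \left(-27600\right) = \left(- \frac{1433}{9} + 2 \cdot 40^{2}\right) \left(-27600\right) = \left(- \frac{1433}{9} + 2 \cdot 1600\right) \left(-27600\right) = \left(- \frac{1433}{9} + 3200\right) \left(-27600\right) = \frac{27367}{9} \left(-27600\right) = - \frac{251776400}{3}$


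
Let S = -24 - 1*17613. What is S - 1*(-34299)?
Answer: 16662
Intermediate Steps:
S = -17637 (S = -24 - 17613 = -17637)
S - 1*(-34299) = -17637 - 1*(-34299) = -17637 + 34299 = 16662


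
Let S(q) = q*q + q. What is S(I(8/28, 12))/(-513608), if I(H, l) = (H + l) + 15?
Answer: -18909/12583396 ≈ -0.0015027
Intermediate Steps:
I(H, l) = 15 + H + l
S(q) = q + q² (S(q) = q² + q = q + q²)
S(I(8/28, 12))/(-513608) = ((15 + 8/28 + 12)*(1 + (15 + 8/28 + 12)))/(-513608) = ((15 + 8*(1/28) + 12)*(1 + (15 + 8*(1/28) + 12)))*(-1/513608) = ((15 + 2/7 + 12)*(1 + (15 + 2/7 + 12)))*(-1/513608) = (191*(1 + 191/7)/7)*(-1/513608) = ((191/7)*(198/7))*(-1/513608) = (37818/49)*(-1/513608) = -18909/12583396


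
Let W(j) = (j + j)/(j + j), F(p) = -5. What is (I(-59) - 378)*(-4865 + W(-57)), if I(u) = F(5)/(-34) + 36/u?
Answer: 1846367104/1003 ≈ 1.8408e+6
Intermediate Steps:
W(j) = 1 (W(j) = (2*j)/((2*j)) = (2*j)*(1/(2*j)) = 1)
I(u) = 5/34 + 36/u (I(u) = -5/(-34) + 36/u = -5*(-1/34) + 36/u = 5/34 + 36/u)
(I(-59) - 378)*(-4865 + W(-57)) = ((5/34 + 36/(-59)) - 378)*(-4865 + 1) = ((5/34 + 36*(-1/59)) - 378)*(-4864) = ((5/34 - 36/59) - 378)*(-4864) = (-929/2006 - 378)*(-4864) = -759197/2006*(-4864) = 1846367104/1003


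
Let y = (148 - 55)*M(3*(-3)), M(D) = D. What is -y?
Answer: 837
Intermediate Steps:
y = -837 (y = (148 - 55)*(3*(-3)) = 93*(-9) = -837)
-y = -1*(-837) = 837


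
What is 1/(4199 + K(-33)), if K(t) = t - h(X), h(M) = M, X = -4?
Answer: 1/4170 ≈ 0.00023981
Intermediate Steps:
K(t) = 4 + t (K(t) = t - 1*(-4) = t + 4 = 4 + t)
1/(4199 + K(-33)) = 1/(4199 + (4 - 33)) = 1/(4199 - 29) = 1/4170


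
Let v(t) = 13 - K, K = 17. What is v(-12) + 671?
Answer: 667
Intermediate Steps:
v(t) = -4 (v(t) = 13 - 1*17 = 13 - 17 = -4)
v(-12) + 671 = -4 + 671 = 667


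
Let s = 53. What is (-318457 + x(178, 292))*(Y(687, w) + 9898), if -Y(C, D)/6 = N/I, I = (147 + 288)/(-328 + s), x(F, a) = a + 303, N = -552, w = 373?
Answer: -71939163564/29 ≈ -2.4807e+9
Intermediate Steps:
x(F, a) = 303 + a
I = -87/55 (I = (147 + 288)/(-328 + 53) = 435/(-275) = 435*(-1/275) = -87/55 ≈ -1.5818)
Y(C, D) = -60720/29 (Y(C, D) = -(-3312)/(-87/55) = -(-3312)*(-55)/87 = -6*10120/29 = -60720/29)
(-318457 + x(178, 292))*(Y(687, w) + 9898) = (-318457 + (303 + 292))*(-60720/29 + 9898) = (-318457 + 595)*(226322/29) = -317862*226322/29 = -71939163564/29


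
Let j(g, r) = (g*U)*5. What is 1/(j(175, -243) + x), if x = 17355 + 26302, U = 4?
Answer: 1/47157 ≈ 2.1206e-5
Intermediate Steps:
x = 43657
j(g, r) = 20*g (j(g, r) = (g*4)*5 = (4*g)*5 = 20*g)
1/(j(175, -243) + x) = 1/(20*175 + 43657) = 1/(3500 + 43657) = 1/47157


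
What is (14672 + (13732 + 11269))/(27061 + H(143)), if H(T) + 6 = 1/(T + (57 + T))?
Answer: 13607839/9279866 ≈ 1.4664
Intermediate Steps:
H(T) = -6 + 1/(57 + 2*T) (H(T) = -6 + 1/(T + (57 + T)) = -6 + 1/(57 + 2*T))
(14672 + (13732 + 11269))/(27061 + H(143)) = (14672 + (13732 + 11269))/(27061 + (-341 - 12*143)/(57 + 2*143)) = (14672 + 25001)/(27061 + (-341 - 1716)/(57 + 286)) = 39673/(27061 - 2057/343) = 39673/(9279866/343) = 39673*(343/9279866) = 13607839/9279866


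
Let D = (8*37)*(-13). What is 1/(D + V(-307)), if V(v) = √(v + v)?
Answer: -1924/7403859 - I*√614/14807718 ≈ -0.00025986 - 1.6734e-6*I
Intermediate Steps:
V(v) = √2*√v (V(v) = √(2*v) = √2*√v)
D = -3848 (D = 296*(-13) = -3848)
1/(D + V(-307)) = 1/(-3848 + √2*√(-307)) = 1/(-3848 + √2*(I*√307)) = 1/(-3848 + I*√614)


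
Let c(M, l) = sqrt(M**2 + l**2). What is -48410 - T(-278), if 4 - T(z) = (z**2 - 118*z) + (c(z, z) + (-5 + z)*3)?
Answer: 60825 + 278*sqrt(2) ≈ 61218.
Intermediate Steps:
T(z) = 19 - z**2 + 115*z - sqrt(2)*sqrt(z**2) (T(z) = 4 - ((z**2 - 118*z) + (sqrt(z**2 + z**2) + (-5 + z)*3)) = 4 - ((z**2 - 118*z) + (sqrt(2*z**2) + (-15 + 3*z))) = 4 - ((z**2 - 118*z) + (sqrt(2)*sqrt(z**2) + (-15 + 3*z))) = 4 - ((z**2 - 118*z) + (-15 + 3*z + sqrt(2)*sqrt(z**2))) = 4 - (-15 + z**2 - 115*z + sqrt(2)*sqrt(z**2)) = 4 + (15 - z**2 + 115*z - sqrt(2)*sqrt(z**2)) = 19 - z**2 + 115*z - sqrt(2)*sqrt(z**2))
-48410 - T(-278) = -48410 - (19 - 1*(-278)**2 + 115*(-278) - sqrt(2)*sqrt((-278)**2)) = -48410 - (19 - 1*77284 - 31970 - sqrt(2)*sqrt(77284)) = -48410 - (19 - 77284 - 31970 - 1*sqrt(2)*278) = -48410 - (19 - 77284 - 31970 - 278*sqrt(2)) = -48410 - (-109235 - 278*sqrt(2)) = -48410 + (109235 + 278*sqrt(2)) = 60825 + 278*sqrt(2)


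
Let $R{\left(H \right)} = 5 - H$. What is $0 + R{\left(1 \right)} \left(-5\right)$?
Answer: $-20$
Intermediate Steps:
$0 + R{\left(1 \right)} \left(-5\right) = 0 + \left(5 - 1\right) \left(-5\right) = 0 + 4 \left(-5\right) = 0 - 20 = -20$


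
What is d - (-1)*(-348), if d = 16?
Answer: -332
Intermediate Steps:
d - (-1)*(-348) = 16 - (-1)*(-348) = 16 - 1*348 = 16 - 348 = -332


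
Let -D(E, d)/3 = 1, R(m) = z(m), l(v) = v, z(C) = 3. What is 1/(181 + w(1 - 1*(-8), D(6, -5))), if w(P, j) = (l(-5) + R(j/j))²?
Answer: 1/185 ≈ 0.0054054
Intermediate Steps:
R(m) = 3
D(E, d) = -3 (D(E, d) = -3*1 = -3)
w(P, j) = 4 (w(P, j) = (-5 + 3)² = (-2)² = 4)
1/(181 + w(1 - 1*(-8), D(6, -5))) = 1/(181 + 4) = 1/185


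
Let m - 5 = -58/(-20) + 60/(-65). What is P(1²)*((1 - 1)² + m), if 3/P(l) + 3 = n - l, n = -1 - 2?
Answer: -2721/910 ≈ -2.9901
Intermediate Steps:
n = -3
P(l) = 3/(-6 - l) (P(l) = 3/(-3 + (-3 - l)) = 3/(-6 - l))
m = 907/130 (m = 5 + (-58/(-20) + 60/(-65)) = 5 + (-58*(-1/20) + 60*(-1/65)) = 5 + (29/10 - 12/13) = 5 + 257/130 = 907/130 ≈ 6.9769)
P(1²)*((1 - 1)² + m) = (-3/(6 + 1²))*((1 - 1)² + 907/130) = (-3/(6 + 1))*(0² + 907/130) = (-3/7)*(0 + 907/130) = -3*⅐*(907/130) = -3/7*907/130 = -2721/910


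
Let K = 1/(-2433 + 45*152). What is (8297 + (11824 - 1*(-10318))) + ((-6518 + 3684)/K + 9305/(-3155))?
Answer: -7861630230/631 ≈ -1.2459e+7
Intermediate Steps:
K = 1/4407 (K = 1/(-2433 + 6840) = 1/4407 ≈ 0.00022691)
(8297 + (11824 - 1*(-10318))) + ((-6518 + 3684)/K + 9305/(-3155)) = (8297 + (11824 - 1*(-10318))) + ((-6518 + 3684)/(1/4407) + 9305/(-3155)) = (8297 + (11824 + 10318)) + (-2834*4407 + 9305*(-1/3155)) = (8297 + 22142) + (-12489438 - 1861/631) = 30439 - 7880837239/631 = -7861630230/631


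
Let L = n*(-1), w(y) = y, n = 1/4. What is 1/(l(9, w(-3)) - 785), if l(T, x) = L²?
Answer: -16/12559 ≈ -0.0012740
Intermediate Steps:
n = ¼ ≈ 0.25000
L = -¼ (L = (¼)*(-1) = -¼ ≈ -0.25000)
l(T, x) = 1/16 (l(T, x) = (-¼)² = 1/16)
1/(l(9, w(-3)) - 785) = 1/(1/16 - 785) = 1/(-12559/16) = -16/12559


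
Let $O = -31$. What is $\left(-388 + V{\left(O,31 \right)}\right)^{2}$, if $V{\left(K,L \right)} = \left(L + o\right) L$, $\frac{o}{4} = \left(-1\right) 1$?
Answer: $201601$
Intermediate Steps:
$o = -4$ ($o = 4 \left(\left(-1\right) 1\right) = 4 \left(-1\right) = -4$)
$V{\left(K,L \right)} = L \left(-4 + L\right)$ ($V{\left(K,L \right)} = \left(L - 4\right) L = \left(-4 + L\right) L = L \left(-4 + L\right)$)
$\left(-388 + V{\left(O,31 \right)}\right)^{2} = \left(-388 + 31 \left(-4 + 31\right)\right)^{2} = \left(-388 + 31 \cdot 27\right)^{2} = \left(-388 + 837\right)^{2} = 449^{2} = 201601$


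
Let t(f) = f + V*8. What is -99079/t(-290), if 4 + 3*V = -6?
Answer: 297237/950 ≈ 312.88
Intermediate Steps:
V = -10/3 (V = -4/3 + (⅓)*(-6) = -4/3 - 2 = -10/3 ≈ -3.3333)
t(f) = -80/3 + f (t(f) = f - 10/3*8 = f - 80/3 = -80/3 + f)
-99079/t(-290) = -99079/(-80/3 - 290) = -99079/(-950/3) = -99079*(-3/950) = 297237/950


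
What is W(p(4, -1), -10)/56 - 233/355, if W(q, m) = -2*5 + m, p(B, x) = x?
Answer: -5037/4970 ≈ -1.0135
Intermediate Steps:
W(q, m) = -10 + m
W(p(4, -1), -10)/56 - 233/355 = (-10 - 10)/56 - 233/355 = -20*1/56 - 233*1/355 = -5/14 - 233/355 = -5037/4970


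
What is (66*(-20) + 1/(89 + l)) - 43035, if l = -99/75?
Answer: -97226135/2192 ≈ -44355.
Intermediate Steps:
l = -33/25 (l = -99*1/75 = -33/25 ≈ -1.3200)
(66*(-20) + 1/(89 + l)) - 43035 = (66*(-20) + 1/(89 - 33/25)) - 43035 = (-1320 + 1/(2192/25)) - 43035 = (-1320 + 25/2192) - 43035 = -2893415/2192 - 43035 = -97226135/2192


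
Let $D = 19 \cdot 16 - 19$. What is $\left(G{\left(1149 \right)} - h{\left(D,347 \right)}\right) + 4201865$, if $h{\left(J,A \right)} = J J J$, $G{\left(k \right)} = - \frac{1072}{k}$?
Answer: $- \frac{21770402812}{1149} \approx -1.8947 \cdot 10^{7}$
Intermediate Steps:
$D = 285$ ($D = 304 - 19 = 285$)
$h{\left(J,A \right)} = J^{3}$ ($h{\left(J,A \right)} = J^{2} J = J^{3}$)
$\left(G{\left(1149 \right)} - h{\left(D,347 \right)}\right) + 4201865 = \left(- \frac{1072}{1149} - 285^{3}\right) + 4201865 = \left(\left(-1072\right) \frac{1}{1149} - 23149125\right) + 4201865 = \left(- \frac{1072}{1149} - 23149125\right) + 4201865 = - \frac{26598345697}{1149} + 4201865 = - \frac{21770402812}{1149}$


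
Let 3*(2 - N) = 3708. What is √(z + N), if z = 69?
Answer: I*√1165 ≈ 34.132*I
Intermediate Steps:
N = -1234 (N = 2 - ⅓*3708 = 2 - 1236 = -1234)
√(z + N) = √(69 - 1234) = √(-1165) = I*√1165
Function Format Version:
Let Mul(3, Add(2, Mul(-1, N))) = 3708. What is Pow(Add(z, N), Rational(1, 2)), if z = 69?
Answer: Mul(I, Pow(1165, Rational(1, 2))) ≈ Mul(34.132, I)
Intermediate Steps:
N = -1234 (N = Add(2, Mul(Rational(-1, 3), 3708)) = Add(2, -1236) = -1234)
Pow(Add(z, N), Rational(1, 2)) = Pow(Add(69, -1234), Rational(1, 2)) = Pow(-1165, Rational(1, 2)) = Mul(I, Pow(1165, Rational(1, 2)))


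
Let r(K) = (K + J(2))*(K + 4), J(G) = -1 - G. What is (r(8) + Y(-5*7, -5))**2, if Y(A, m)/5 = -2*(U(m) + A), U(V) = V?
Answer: 211600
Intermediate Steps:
Y(A, m) = -10*A - 10*m (Y(A, m) = 5*(-2*(m + A)) = 5*(-2*(A + m)) = 5*(-2*A - 2*m) = -10*A - 10*m)
r(K) = (-3 + K)*(4 + K) (r(K) = (K + (-1 - 1*2))*(K + 4) = (K + (-1 - 2))*(4 + K) = (K - 3)*(4 + K) = (-3 + K)*(4 + K))
(r(8) + Y(-5*7, -5))**2 = ((-12 + 8 + 8**2) + (-(-50)*7 - 10*(-5)))**2 = ((-12 + 8 + 64) + (-10*(-35) + 50))**2 = (60 + (350 + 50))**2 = (60 + 400)**2 = 460**2 = 211600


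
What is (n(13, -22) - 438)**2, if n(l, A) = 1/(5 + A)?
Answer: 55457809/289 ≈ 1.9190e+5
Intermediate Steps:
(n(13, -22) - 438)**2 = (1/(5 - 22) - 438)**2 = (1/(-17) - 438)**2 = (-1/17 - 438)**2 = (-7447/17)**2 = 55457809/289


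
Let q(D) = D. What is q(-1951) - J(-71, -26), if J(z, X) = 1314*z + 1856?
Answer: 89487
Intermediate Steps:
J(z, X) = 1856 + 1314*z
q(-1951) - J(-71, -26) = -1951 - (1856 + 1314*(-71)) = -1951 - (1856 - 93294) = -1951 - 1*(-91438) = -1951 + 91438 = 89487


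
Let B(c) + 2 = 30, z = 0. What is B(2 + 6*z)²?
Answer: 784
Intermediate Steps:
B(c) = 28 (B(c) = -2 + 30 = 28)
B(2 + 6*z)² = 28² = 784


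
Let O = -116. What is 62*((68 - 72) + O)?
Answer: -7440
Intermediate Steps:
62*((68 - 72) + O) = 62*((68 - 72) - 116) = 62*(-4 - 116) = 62*(-120) = -7440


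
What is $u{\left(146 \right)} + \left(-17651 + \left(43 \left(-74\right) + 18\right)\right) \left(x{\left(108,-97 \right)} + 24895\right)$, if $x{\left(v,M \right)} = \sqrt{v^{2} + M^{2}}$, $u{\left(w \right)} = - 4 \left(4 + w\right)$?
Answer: $-518190025 - 20815 \sqrt{21073} \approx -5.2121 \cdot 10^{8}$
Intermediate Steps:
$u{\left(w \right)} = -16 - 4 w$
$x{\left(v,M \right)} = \sqrt{M^{2} + v^{2}}$
$u{\left(146 \right)} + \left(-17651 + \left(43 \left(-74\right) + 18\right)\right) \left(x{\left(108,-97 \right)} + 24895\right) = \left(-16 - 584\right) + \left(-17651 + \left(43 \left(-74\right) + 18\right)\right) \left(\sqrt{\left(-97\right)^{2} + 108^{2}} + 24895\right) = \left(-16 - 584\right) + \left(-17651 + \left(-3182 + 18\right)\right) \left(\sqrt{9409 + 11664} + 24895\right) = -600 + \left(-17651 - 3164\right) \left(\sqrt{21073} + 24895\right) = -600 - 20815 \left(24895 + \sqrt{21073}\right) = -600 - \left(518189425 + 20815 \sqrt{21073}\right) = -518190025 - 20815 \sqrt{21073}$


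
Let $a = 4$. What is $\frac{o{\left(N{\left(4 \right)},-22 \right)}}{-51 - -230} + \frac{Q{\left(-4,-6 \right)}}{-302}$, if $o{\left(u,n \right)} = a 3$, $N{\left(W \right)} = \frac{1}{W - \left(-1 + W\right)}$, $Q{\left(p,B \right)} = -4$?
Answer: $\frac{2170}{27029} \approx 0.080284$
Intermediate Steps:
$N{\left(W \right)} = 1$ ($N{\left(W \right)} = 1^{-1} = 1$)
$o{\left(u,n \right)} = 12$ ($o{\left(u,n \right)} = 4 \cdot 3 = 12$)
$\frac{o{\left(N{\left(4 \right)},-22 \right)}}{-51 - -230} + \frac{Q{\left(-4,-6 \right)}}{-302} = \frac{12}{-51 - -230} - \frac{4}{-302} = \frac{12}{-51 + 230} - - \frac{2}{151} = \frac{12}{179} + \frac{2}{151} = \frac{2170}{27029}$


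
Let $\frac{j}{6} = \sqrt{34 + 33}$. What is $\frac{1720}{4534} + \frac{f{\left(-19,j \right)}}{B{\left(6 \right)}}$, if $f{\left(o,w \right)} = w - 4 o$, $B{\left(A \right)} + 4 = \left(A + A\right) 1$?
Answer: $\frac{44793}{4534} + \frac{3 \sqrt{67}}{4} \approx 16.018$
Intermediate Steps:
$B{\left(A \right)} = -4 + 2 A$ ($B{\left(A \right)} = -4 + \left(A + A\right) 1 = -4 + 2 A 1 = -4 + 2 A$)
$j = 6 \sqrt{67}$ ($j = 6 \sqrt{34 + 33} = 6 \sqrt{67} \approx 49.112$)
$\frac{1720}{4534} + \frac{f{\left(-19,j \right)}}{B{\left(6 \right)}} = \frac{1720}{4534} + \frac{6 \sqrt{67} - -76}{-4 + 2 \cdot 6} = 1720 \cdot \frac{1}{4534} + \frac{6 \sqrt{67} + 76}{-4 + 12} = \frac{860}{2267} + \frac{76 + 6 \sqrt{67}}{8} = \frac{860}{2267} + \left(76 + 6 \sqrt{67}\right) \frac{1}{8} = \frac{860}{2267} + \left(\frac{19}{2} + \frac{3 \sqrt{67}}{4}\right) = \frac{44793}{4534} + \frac{3 \sqrt{67}}{4}$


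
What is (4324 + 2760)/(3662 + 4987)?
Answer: 7084/8649 ≈ 0.81905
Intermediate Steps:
(4324 + 2760)/(3662 + 4987) = 7084/8649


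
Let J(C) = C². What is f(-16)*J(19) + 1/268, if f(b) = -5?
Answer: -483739/268 ≈ -1805.0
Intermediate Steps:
f(-16)*J(19) + 1/268 = -5*19² + 1/268 = -5*361 + 1/268 = -1805 + 1/268 = -483739/268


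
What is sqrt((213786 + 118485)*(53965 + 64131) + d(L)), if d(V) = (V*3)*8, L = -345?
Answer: 6*sqrt(1089996326) ≈ 1.9809e+5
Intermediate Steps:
d(V) = 24*V (d(V) = (3*V)*8 = 24*V)
sqrt((213786 + 118485)*(53965 + 64131) + d(L)) = sqrt((213786 + 118485)*(53965 + 64131) + 24*(-345)) = sqrt(332271*118096 - 8280) = sqrt(39239876016 - 8280) = sqrt(39239867736) = 6*sqrt(1089996326)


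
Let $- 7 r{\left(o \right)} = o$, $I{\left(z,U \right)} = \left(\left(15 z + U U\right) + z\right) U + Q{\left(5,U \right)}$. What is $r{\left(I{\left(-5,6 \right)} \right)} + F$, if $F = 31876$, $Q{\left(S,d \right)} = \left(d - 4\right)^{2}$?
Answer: $\frac{223392}{7} \approx 31913.0$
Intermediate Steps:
$Q{\left(S,d \right)} = \left(-4 + d\right)^{2}$
$I{\left(z,U \right)} = \left(-4 + U\right)^{2} + U \left(U^{2} + 16 z\right)$ ($I{\left(z,U \right)} = \left(\left(15 z + U U\right) + z\right) U + \left(-4 + U\right)^{2} = \left(\left(15 z + U^{2}\right) + z\right) U + \left(-4 + U\right)^{2} = \left(\left(U^{2} + 15 z\right) + z\right) U + \left(-4 + U\right)^{2} = \left(U^{2} + 16 z\right) U + \left(-4 + U\right)^{2} = U \left(U^{2} + 16 z\right) + \left(-4 + U\right)^{2} = \left(-4 + U\right)^{2} + U \left(U^{2} + 16 z\right)$)
$r{\left(o \right)} = - \frac{o}{7}$
$r{\left(I{\left(-5,6 \right)} \right)} + F = - \frac{6^{3} + \left(-4 + 6\right)^{2} + 16 \cdot 6 \left(-5\right)}{7} + 31876 = - \frac{216 + 2^{2} - 480}{7} + 31876 = - \frac{216 + 4 - 480}{7} + 31876 = \left(- \frac{1}{7}\right) \left(-260\right) + 31876 = \frac{260}{7} + 31876 = \frac{223392}{7}$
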